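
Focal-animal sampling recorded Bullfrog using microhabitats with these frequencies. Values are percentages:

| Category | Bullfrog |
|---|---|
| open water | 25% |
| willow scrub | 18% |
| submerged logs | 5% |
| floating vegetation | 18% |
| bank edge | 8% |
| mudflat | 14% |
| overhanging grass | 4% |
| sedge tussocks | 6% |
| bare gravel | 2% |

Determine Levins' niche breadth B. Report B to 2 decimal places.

Convert percentages to proportions (divide by 100).
Σpᵢ² = 0.25² + 0.18² + 0.05² + 0.18² + 0.08² + 0.14² + 0.04² + 0.06² + 0.02² = 0.0625 + 0.0324 + 0.0025 + 0.0324 + 0.0064 + 0.0196 + 0.0016 + 0.0036 + 0.0004 = 0.1614
B = 1 / 0.1614 = 6.1958

6.20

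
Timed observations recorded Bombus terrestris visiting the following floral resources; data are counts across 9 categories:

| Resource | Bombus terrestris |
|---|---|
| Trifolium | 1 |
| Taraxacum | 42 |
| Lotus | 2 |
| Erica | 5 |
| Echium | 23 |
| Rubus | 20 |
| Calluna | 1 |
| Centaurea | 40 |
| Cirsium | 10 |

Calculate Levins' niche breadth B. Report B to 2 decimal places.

Proportions for Bombus terrestris (n=144): 1/144=0.0069, 42/144=0.2917, 2/144=0.0139, 5/144=0.0347, 23/144=0.1597, 20/144=0.1389, 1/144=0.0069, 40/144=0.2778, 10/144=0.0694
Σpᵢ² = 0.0069² + 0.2917² + 0.0139² + 0.0347² + 0.1597² + 0.1389² + 0.0069² + 0.2778² + 0.0694² = 0.000048 + 0.085089 + 0.000193 + 0.001204 + 0.025504 + 0.019293 + 0.000048 + 0.077173 + 0.004816 = 0.213368
B = 1 / 0.213368 = 4.6867

4.69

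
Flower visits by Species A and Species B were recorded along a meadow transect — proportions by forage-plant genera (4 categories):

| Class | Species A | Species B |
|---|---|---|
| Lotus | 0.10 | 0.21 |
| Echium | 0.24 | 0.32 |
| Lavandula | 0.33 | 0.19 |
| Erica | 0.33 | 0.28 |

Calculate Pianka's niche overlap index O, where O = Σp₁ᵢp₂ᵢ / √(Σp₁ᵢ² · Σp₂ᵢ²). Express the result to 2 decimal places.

Σ p₁ᵢp₂ᵢ = 0.0210 + 0.0768 + 0.0627 + 0.0924 = 0.2529
Σp_1ᵢ² = 0.10² + 0.24² + 0.33² + 0.33² = 0.0100 + 0.0576 + 0.1089 + 0.1089 = 0.2854
Σp_2ᵢ² = 0.21² + 0.32² + 0.19² + 0.28² = 0.0441 + 0.1024 + 0.0361 + 0.0784 = 0.2610
O = 0.2529 / √(0.2854 × 0.2610) = 0.2529 / 0.27293 = 0.9266

0.93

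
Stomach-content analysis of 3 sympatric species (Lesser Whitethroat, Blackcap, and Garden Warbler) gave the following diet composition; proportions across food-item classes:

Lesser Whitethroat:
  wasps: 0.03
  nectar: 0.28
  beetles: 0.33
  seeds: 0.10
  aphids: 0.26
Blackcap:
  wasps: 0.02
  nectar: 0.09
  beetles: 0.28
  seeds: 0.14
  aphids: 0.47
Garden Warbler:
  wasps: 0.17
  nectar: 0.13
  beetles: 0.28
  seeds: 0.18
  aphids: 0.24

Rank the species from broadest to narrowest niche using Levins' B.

Garden Warbler > Lesser Whitethroat > Blackcap

Σp_Whitᵢ² = 0.03² + 0.28² + 0.33² + 0.10² + 0.26² = 0.0009 + 0.0784 + 0.1089 + 0.0100 + 0.0676 = 0.2658
B_Whit = 1 / 0.2658 = 3.7622
Σp_Blacᵢ² = 0.02² + 0.09² + 0.28² + 0.14² + 0.47² = 0.0004 + 0.0081 + 0.0784 + 0.0196 + 0.2209 = 0.3274
B_Blac = 1 / 0.3274 = 3.0544
Σp_Warbᵢ² = 0.17² + 0.13² + 0.28² + 0.18² + 0.24² = 0.0289 + 0.0169 + 0.0784 + 0.0324 + 0.0576 = 0.2142
B_Warb = 1 / 0.2142 = 4.6685
Ranking by B (broadest → narrowest): Garden Warbler (4.67) > Lesser Whitethroat (3.76) > Blackcap (3.05)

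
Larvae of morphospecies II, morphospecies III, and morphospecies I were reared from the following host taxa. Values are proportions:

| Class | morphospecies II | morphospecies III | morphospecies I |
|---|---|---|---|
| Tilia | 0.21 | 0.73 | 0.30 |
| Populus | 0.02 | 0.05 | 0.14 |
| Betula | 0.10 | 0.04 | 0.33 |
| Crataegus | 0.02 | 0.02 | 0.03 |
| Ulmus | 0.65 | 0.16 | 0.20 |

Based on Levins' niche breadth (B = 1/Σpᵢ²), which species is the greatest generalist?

morphospecies I

Σp_IIᵢ² = 0.21² + 0.02² + 0.10² + 0.02² + 0.65² = 0.0441 + 0.0004 + 0.0100 + 0.0004 + 0.4225 = 0.4774
B_II = 1 / 0.4774 = 2.0947
Σp_IIIᵢ² = 0.73² + 0.05² + 0.04² + 0.02² + 0.16² = 0.5329 + 0.0025 + 0.0016 + 0.0004 + 0.0256 = 0.5630
B_III = 1 / 0.5630 = 1.7762
Σp_Iᵢ² = 0.30² + 0.14² + 0.33² + 0.03² + 0.20² = 0.0900 + 0.0196 + 0.1089 + 0.0009 + 0.0400 = 0.2594
B_I = 1 / 0.2594 = 3.8551
Highest B → broadest niche (most generalist): morphospecies I (B = 3.86).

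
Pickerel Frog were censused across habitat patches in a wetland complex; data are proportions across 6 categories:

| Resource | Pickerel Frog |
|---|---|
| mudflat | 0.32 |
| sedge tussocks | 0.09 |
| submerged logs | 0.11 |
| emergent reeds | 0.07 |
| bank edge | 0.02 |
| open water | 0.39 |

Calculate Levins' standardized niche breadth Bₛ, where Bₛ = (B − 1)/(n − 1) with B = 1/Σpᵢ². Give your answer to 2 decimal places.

0.51

Σpᵢ² = 0.32² + 0.09² + 0.11² + 0.07² + 0.02² + 0.39² = 0.1024 + 0.0081 + 0.0121 + 0.0049 + 0.0004 + 0.1521 = 0.2800
B = 1 / 0.2800 = 3.5714
Bₛ = (B − 1)/(n − 1) = (3.5714 − 1)/(6 − 1) = 2.5714/5 = 0.5143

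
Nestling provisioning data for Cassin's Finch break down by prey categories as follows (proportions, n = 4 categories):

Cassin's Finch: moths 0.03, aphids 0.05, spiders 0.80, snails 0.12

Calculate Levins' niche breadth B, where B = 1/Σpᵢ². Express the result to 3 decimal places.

1.520

Σpᵢ² = 0.03² + 0.05² + 0.80² + 0.12² = 0.0009 + 0.0025 + 0.6400 + 0.0144 = 0.6578
B = 1 / 0.6578 = 1.52022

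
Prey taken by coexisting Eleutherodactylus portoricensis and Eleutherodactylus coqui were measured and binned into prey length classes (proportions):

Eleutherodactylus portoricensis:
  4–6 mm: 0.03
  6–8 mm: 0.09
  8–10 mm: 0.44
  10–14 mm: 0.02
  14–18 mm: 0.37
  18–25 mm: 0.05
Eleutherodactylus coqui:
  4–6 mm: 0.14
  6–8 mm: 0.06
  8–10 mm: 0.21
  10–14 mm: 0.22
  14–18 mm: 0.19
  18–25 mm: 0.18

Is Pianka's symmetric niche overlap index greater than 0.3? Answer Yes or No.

Σ p₁ᵢp₂ᵢ = 0.0042 + 0.0054 + 0.0924 + 0.0044 + 0.0703 + 0.0090 = 0.1857
Σp_1ᵢ² = 0.03² + 0.09² + 0.44² + 0.02² + 0.37² + 0.05² = 0.0009 + 0.0081 + 0.1936 + 0.0004 + 0.1369 + 0.0025 = 0.3424
Σp_2ᵢ² = 0.14² + 0.06² + 0.21² + 0.22² + 0.19² + 0.18² = 0.0196 + 0.0036 + 0.0441 + 0.0484 + 0.0361 + 0.0324 = 0.1842
O = 0.1857 / √(0.3424 × 0.1842) = 0.1857 / 0.25114 = 0.7394
O = 0.7394 > 0.3 → Yes.

Yes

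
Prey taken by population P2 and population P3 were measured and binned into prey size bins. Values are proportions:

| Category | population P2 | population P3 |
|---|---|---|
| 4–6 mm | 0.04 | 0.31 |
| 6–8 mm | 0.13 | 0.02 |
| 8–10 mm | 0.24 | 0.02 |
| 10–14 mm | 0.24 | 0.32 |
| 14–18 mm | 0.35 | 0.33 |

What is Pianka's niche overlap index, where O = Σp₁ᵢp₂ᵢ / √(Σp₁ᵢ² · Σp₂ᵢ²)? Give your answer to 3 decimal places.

0.755

Σ p₁ᵢp₂ᵢ = 0.0124 + 0.0026 + 0.0048 + 0.0768 + 0.1155 = 0.2121
Σp_1ᵢ² = 0.04² + 0.13² + 0.24² + 0.24² + 0.35² = 0.0016 + 0.0169 + 0.0576 + 0.0576 + 0.1225 = 0.2562
Σp_2ᵢ² = 0.31² + 0.02² + 0.02² + 0.32² + 0.33² = 0.0961 + 0.0004 + 0.0004 + 0.1024 + 0.1089 = 0.3082
O = 0.2121 / √(0.2562 × 0.3082) = 0.2121 / 0.281000 = 0.75480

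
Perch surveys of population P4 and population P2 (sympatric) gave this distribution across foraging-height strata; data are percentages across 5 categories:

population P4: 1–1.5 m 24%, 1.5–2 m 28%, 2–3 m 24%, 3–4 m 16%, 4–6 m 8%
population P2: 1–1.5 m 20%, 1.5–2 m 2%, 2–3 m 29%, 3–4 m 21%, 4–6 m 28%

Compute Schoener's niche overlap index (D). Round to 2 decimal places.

0.70

Convert percentages to proportions (divide by 100).
Σ|p₁ᵢ − p₂ᵢ| = 0.04 + 0.26 + 0.05 + 0.05 + 0.20 = 0.60
D = 1 − ½ × 0.60 = 1 − 0.300 = 0.7000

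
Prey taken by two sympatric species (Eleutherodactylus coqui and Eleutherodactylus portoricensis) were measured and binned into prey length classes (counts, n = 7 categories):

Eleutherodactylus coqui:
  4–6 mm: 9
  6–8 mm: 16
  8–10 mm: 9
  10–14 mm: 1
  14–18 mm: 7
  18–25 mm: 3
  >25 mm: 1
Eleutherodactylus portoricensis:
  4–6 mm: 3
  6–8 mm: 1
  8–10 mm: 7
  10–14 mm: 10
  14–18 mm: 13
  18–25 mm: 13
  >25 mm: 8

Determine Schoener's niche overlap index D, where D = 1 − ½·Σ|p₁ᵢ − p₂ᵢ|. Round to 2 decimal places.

Proportions for Eleutherodactylus coqui (n=46): 9/46=0.1957, 16/46=0.3478, 9/46=0.1957, 1/46=0.0217, 7/46=0.1522, 3/46=0.0652, 1/46=0.0217
Proportions for Eleutherodactylus portoricensis (n=55): 3/55=0.0545, 1/55=0.0182, 7/55=0.1273, 10/55=0.1818, 13/55=0.2364, 13/55=0.2364, 8/55=0.1455
Σ|p₁ᵢ − p₂ᵢ| = 0.1412 + 0.3296 + 0.0684 + 0.1601 + 0.0842 + 0.1712 + 0.1238 = 1.0785
D = 1 − ½ × 1.0785 = 1 − 0.53925 = 0.46075

0.46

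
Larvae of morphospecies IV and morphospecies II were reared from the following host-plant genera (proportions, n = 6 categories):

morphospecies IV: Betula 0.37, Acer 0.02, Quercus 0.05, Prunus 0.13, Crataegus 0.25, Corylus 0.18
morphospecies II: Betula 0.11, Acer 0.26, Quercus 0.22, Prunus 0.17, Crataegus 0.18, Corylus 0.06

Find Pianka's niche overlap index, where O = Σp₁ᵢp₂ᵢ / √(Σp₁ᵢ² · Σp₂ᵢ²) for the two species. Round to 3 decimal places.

Σ p₁ᵢp₂ᵢ = 0.0407 + 0.0052 + 0.0110 + 0.0221 + 0.0450 + 0.0108 = 0.1348
Σp_1ᵢ² = 0.37² + 0.02² + 0.05² + 0.13² + 0.25² + 0.18² = 0.1369 + 0.0004 + 0.0025 + 0.0169 + 0.0625 + 0.0324 = 0.2516
Σp_2ᵢ² = 0.11² + 0.26² + 0.22² + 0.17² + 0.18² + 0.06² = 0.0121 + 0.0676 + 0.0484 + 0.0289 + 0.0324 + 0.0036 = 0.1930
O = 0.1348 / √(0.2516 × 0.1930) = 0.1348 / 0.220361 = 0.61172

0.612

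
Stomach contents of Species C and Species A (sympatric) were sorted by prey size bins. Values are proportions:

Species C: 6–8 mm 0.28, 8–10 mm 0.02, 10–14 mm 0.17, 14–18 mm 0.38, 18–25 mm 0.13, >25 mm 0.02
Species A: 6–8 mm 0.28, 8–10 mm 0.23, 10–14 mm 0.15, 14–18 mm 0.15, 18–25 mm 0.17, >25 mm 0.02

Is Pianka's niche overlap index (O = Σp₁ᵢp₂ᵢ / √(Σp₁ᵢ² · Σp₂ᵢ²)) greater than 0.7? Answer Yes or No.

Yes

Σ p₁ᵢp₂ᵢ = 0.0784 + 0.0046 + 0.0255 + 0.0570 + 0.0221 + 0.0004 = 0.1880
Σp_1ᵢ² = 0.28² + 0.02² + 0.17² + 0.38² + 0.13² + 0.02² = 0.0784 + 0.0004 + 0.0289 + 0.1444 + 0.0169 + 0.0004 = 0.2694
Σp_2ᵢ² = 0.28² + 0.23² + 0.15² + 0.15² + 0.17² + 0.02² = 0.0784 + 0.0529 + 0.0225 + 0.0225 + 0.0289 + 0.0004 = 0.2056
O = 0.1880 / √(0.2694 × 0.2056) = 0.1880 / 0.23535 = 0.7988
O = 0.7988 > 0.7 → Yes.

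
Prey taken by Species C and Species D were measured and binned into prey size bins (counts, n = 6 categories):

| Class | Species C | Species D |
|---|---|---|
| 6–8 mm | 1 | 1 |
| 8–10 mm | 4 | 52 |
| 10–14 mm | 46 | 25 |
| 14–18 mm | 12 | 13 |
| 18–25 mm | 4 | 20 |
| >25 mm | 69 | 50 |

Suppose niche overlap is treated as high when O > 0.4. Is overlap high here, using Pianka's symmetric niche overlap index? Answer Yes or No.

Proportions for Species C (n=136): 1/136=0.0074, 4/136=0.0294, 46/136=0.3382, 12/136=0.0882, 4/136=0.0294, 69/136=0.5074
Proportions for Species D (n=161): 1/161=0.0062, 52/161=0.3230, 25/161=0.1553, 13/161=0.0807, 20/161=0.1242, 50/161=0.3106
Σ p₁ᵢp₂ᵢ = 0.000046 + 0.009496 + 0.052522 + 0.007118 + 0.003651 + 0.157598 = 0.230431
Σp_1ᵢ² = 0.0074² + 0.0294² + 0.3382² + 0.0882² + 0.0294² + 0.5074² = 0.000055 + 0.000864 + 0.114379 + 0.007779 + 0.000864 + 0.257455 = 0.381396
Σp_2ᵢ² = 0.0062² + 0.3230² + 0.1553² + 0.0807² + 0.1242² + 0.3106² = 0.000038 + 0.104329 + 0.024118 + 0.006512 + 0.015426 + 0.096472 = 0.246895
O = 0.230431 / √(0.381396 × 0.246895) = 0.230431 / 0.3068628 = 0.7509
O = 0.7509 > 0.4 → Yes.

Yes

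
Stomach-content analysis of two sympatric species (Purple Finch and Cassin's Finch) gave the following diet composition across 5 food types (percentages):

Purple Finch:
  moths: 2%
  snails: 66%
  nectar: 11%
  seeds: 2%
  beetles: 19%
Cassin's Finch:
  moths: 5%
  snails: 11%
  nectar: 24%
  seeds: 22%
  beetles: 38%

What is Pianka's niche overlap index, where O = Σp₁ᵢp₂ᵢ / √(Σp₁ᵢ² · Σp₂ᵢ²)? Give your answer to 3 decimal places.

Convert percentages to proportions (divide by 100).
Σ p₁ᵢp₂ᵢ = 0.0010 + 0.0726 + 0.0264 + 0.0044 + 0.0722 = 0.1766
Σp_1ᵢ² = 0.02² + 0.66² + 0.11² + 0.02² + 0.19² = 0.0004 + 0.4356 + 0.0121 + 0.0004 + 0.0361 = 0.4846
Σp_2ᵢ² = 0.05² + 0.11² + 0.24² + 0.22² + 0.38² = 0.0025 + 0.0121 + 0.0576 + 0.0484 + 0.1444 = 0.2650
O = 0.1766 / √(0.4846 × 0.2650) = 0.1766 / 0.358356 = 0.49281

0.493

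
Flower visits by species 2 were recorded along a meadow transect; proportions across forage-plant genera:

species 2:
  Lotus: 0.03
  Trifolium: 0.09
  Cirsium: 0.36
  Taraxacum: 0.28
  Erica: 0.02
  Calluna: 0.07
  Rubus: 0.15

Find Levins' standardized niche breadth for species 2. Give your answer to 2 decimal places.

0.51

Σpᵢ² = 0.03² + 0.09² + 0.36² + 0.28² + 0.02² + 0.07² + 0.15² = 0.0009 + 0.0081 + 0.1296 + 0.0784 + 0.0004 + 0.0049 + 0.0225 = 0.2448
B = 1 / 0.2448 = 4.0850
Bₛ = (B − 1)/(n − 1) = (4.0850 − 1)/(7 − 1) = 3.0850/6 = 0.5142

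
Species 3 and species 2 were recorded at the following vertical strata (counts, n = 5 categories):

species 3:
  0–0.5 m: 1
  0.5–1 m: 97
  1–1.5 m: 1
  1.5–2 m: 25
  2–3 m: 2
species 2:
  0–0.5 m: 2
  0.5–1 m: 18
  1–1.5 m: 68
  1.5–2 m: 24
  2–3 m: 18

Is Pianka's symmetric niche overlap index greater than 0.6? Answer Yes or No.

No

Proportions for species 3 (n=126): 1/126=0.0079, 97/126=0.7698, 1/126=0.0079, 25/126=0.1984, 2/126=0.0159
Proportions for species 2 (n=130): 2/130=0.0154, 18/130=0.1385, 68/130=0.5231, 24/130=0.1846, 18/130=0.1385
Σ p₁ᵢp₂ᵢ = 0.000122 + 0.106617 + 0.004132 + 0.036625 + 0.002202 = 0.149698
Σp_1ᵢ² = 0.0079² + 0.7698² + 0.0079² + 0.1984² + 0.0159² = 0.000062 + 0.592592 + 0.000062 + 0.039363 + 0.000253 = 0.632332
Σp_2ᵢ² = 0.0154² + 0.1385² + 0.5231² + 0.1846² + 0.1385² = 0.000237 + 0.019182 + 0.273634 + 0.034077 + 0.019182 = 0.346312
O = 0.149698 / √(0.632332 × 0.346312) = 0.149698 / 0.4679574 = 0.3199
O = 0.3199 < 0.6 → No.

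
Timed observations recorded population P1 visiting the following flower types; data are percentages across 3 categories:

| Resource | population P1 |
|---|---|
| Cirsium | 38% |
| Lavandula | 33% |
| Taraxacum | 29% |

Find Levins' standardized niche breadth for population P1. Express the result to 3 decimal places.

0.982

Convert percentages to proportions (divide by 100).
Σpᵢ² = 0.38² + 0.33² + 0.29² = 0.1444 + 0.1089 + 0.0841 = 0.3374
B = 1 / 0.3374 = 2.96384
Bₛ = (B − 1)/(n − 1) = (2.96384 − 1)/(3 − 1) = 1.96384/2 = 0.98192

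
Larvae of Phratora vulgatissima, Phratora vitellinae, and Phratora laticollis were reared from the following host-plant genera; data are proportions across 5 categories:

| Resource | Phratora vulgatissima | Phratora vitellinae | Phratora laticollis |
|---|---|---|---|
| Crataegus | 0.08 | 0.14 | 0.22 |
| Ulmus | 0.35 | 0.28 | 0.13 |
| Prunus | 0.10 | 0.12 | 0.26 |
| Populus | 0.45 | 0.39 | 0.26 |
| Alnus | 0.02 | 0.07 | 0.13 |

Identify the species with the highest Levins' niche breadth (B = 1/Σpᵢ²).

Phratora laticollis

Σp_vulgᵢ² = 0.08² + 0.35² + 0.10² + 0.45² + 0.02² = 0.0064 + 0.1225 + 0.0100 + 0.2025 + 0.0004 = 0.3418
B_vulg = 1 / 0.3418 = 2.9257
Σp_viteᵢ² = 0.14² + 0.28² + 0.12² + 0.39² + 0.07² = 0.0196 + 0.0784 + 0.0144 + 0.1521 + 0.0049 = 0.2694
B_vite = 1 / 0.2694 = 3.7120
Σp_latiᵢ² = 0.22² + 0.13² + 0.26² + 0.26² + 0.13² = 0.0484 + 0.0169 + 0.0676 + 0.0676 + 0.0169 = 0.2174
B_lati = 1 / 0.2174 = 4.5998
Highest B → broadest niche (most generalist): Phratora laticollis (B = 4.60).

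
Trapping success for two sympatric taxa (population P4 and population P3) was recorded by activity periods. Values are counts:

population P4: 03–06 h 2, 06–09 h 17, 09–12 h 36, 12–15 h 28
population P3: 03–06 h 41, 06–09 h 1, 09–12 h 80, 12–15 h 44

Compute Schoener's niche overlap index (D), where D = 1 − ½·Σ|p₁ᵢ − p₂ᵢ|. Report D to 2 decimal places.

Proportions for population P4 (n=83): 2/83=0.0241, 17/83=0.2048, 36/83=0.4337, 28/83=0.3373
Proportions for population P3 (n=166): 41/166=0.2470, 1/166=0.0060, 80/166=0.4819, 44/166=0.2651
Σ|p₁ᵢ − p₂ᵢ| = 0.2229 + 0.1988 + 0.0482 + 0.0722 = 0.5421
D = 1 − ½ × 0.5421 = 1 − 0.27105 = 0.72895

0.73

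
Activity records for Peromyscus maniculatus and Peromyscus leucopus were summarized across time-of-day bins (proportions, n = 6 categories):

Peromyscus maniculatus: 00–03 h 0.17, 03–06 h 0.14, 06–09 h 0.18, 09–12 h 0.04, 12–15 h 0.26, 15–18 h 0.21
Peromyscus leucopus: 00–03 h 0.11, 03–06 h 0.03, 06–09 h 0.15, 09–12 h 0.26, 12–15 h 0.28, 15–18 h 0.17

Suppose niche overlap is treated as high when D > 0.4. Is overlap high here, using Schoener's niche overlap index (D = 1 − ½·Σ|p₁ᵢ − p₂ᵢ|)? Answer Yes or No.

Yes

Σ|p₁ᵢ − p₂ᵢ| = 0.06 + 0.11 + 0.03 + 0.22 + 0.02 + 0.04 = 0.48
D = 1 − ½ × 0.48 = 1 − 0.240 = 0.7600
D = 0.7600 > 0.4 → Yes.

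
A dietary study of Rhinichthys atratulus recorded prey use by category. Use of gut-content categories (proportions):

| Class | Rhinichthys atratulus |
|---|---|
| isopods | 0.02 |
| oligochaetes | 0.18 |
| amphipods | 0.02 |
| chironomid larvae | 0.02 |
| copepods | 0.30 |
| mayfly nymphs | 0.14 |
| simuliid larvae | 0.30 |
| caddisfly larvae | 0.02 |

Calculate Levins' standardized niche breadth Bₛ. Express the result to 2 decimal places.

Σpᵢ² = 0.02² + 0.18² + 0.02² + 0.02² + 0.30² + 0.14² + 0.30² + 0.02² = 0.0004 + 0.0324 + 0.0004 + 0.0004 + 0.0900 + 0.0196 + 0.0900 + 0.0004 = 0.2336
B = 1 / 0.2336 = 4.2808
Bₛ = (B − 1)/(n − 1) = (4.2808 − 1)/(8 − 1) = 3.2808/7 = 0.4687

0.47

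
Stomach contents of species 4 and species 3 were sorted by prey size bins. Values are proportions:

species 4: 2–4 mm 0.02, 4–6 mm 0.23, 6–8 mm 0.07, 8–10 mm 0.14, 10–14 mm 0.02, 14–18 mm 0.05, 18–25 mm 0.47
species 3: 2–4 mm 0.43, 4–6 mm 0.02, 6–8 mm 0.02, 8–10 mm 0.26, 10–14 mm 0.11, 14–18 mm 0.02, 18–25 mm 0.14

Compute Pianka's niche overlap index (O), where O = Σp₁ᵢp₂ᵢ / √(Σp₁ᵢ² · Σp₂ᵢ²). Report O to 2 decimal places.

0.41

Σ p₁ᵢp₂ᵢ = 0.0086 + 0.0046 + 0.0014 + 0.0364 + 0.0022 + 0.0010 + 0.0658 = 0.1200
Σp_1ᵢ² = 0.02² + 0.23² + 0.07² + 0.14² + 0.02² + 0.05² + 0.47² = 0.0004 + 0.0529 + 0.0049 + 0.0196 + 0.0004 + 0.0025 + 0.2209 = 0.3016
Σp_2ᵢ² = 0.43² + 0.02² + 0.02² + 0.26² + 0.11² + 0.02² + 0.14² = 0.1849 + 0.0004 + 0.0004 + 0.0676 + 0.0121 + 0.0004 + 0.0196 = 0.2854
O = 0.1200 / √(0.3016 × 0.2854) = 0.1200 / 0.29339 = 0.4090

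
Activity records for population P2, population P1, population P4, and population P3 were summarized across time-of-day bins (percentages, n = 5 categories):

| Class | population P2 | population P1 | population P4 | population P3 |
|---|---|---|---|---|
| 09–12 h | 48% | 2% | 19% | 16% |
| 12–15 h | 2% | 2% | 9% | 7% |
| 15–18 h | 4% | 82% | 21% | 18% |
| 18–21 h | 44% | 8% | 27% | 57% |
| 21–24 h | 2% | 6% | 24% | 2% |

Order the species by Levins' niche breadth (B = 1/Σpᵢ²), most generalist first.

population P4 > population P3 > population P2 > population P1

Convert percentages to proportions (divide by 100).
Σp_P2ᵢ² = 0.48² + 0.02² + 0.04² + 0.44² + 0.02² = 0.2304 + 0.0004 + 0.0016 + 0.1936 + 0.0004 = 0.4264
B_P2 = 1 / 0.4264 = 2.3452
Σp_P1ᵢ² = 0.02² + 0.02² + 0.82² + 0.08² + 0.06² = 0.0004 + 0.0004 + 0.6724 + 0.0064 + 0.0036 = 0.6832
B_P1 = 1 / 0.6832 = 1.4637
Σp_P4ᵢ² = 0.19² + 0.09² + 0.21² + 0.27² + 0.24² = 0.0361 + 0.0081 + 0.0441 + 0.0729 + 0.0576 = 0.2188
B_P4 = 1 / 0.2188 = 4.5704
Σp_P3ᵢ² = 0.16² + 0.07² + 0.18² + 0.57² + 0.02² = 0.0256 + 0.0049 + 0.0324 + 0.3249 + 0.0004 = 0.3882
B_P3 = 1 / 0.3882 = 2.5760
Ranking by B (broadest → narrowest): population P4 (4.57) > population P3 (2.58) > population P2 (2.35) > population P1 (1.46)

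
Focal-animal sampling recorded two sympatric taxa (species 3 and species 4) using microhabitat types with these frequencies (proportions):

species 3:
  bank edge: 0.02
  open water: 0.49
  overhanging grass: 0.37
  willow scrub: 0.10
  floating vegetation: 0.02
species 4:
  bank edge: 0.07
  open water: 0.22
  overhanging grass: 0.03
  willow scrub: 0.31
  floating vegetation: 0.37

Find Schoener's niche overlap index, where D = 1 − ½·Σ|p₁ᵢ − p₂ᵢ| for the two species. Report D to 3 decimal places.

Σ|p₁ᵢ − p₂ᵢ| = 0.05 + 0.27 + 0.34 + 0.21 + 0.35 = 1.22
D = 1 − ½ × 1.22 = 1 − 0.610 = 0.39000

0.390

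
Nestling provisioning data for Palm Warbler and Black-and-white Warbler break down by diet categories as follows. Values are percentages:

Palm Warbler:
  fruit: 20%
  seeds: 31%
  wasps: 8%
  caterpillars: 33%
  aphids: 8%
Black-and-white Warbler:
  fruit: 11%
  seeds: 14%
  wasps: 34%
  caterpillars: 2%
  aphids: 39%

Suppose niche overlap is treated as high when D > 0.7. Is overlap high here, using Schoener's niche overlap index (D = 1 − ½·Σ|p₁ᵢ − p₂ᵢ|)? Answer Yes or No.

No

Convert percentages to proportions (divide by 100).
Σ|p₁ᵢ − p₂ᵢ| = 0.09 + 0.17 + 0.26 + 0.31 + 0.31 = 1.14
D = 1 − ½ × 1.14 = 1 − 0.570 = 0.4300
D = 0.4300 < 0.7 → No.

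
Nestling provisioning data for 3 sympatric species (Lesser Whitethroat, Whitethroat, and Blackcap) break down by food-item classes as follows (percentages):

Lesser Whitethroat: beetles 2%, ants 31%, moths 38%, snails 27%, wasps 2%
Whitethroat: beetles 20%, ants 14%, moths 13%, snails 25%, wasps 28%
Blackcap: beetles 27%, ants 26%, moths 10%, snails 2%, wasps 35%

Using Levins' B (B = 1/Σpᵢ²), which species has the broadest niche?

Whitethroat

Convert percentages to proportions (divide by 100).
Σp_Lessᵢ² = 0.02² + 0.31² + 0.38² + 0.27² + 0.02² = 0.0004 + 0.0961 + 0.1444 + 0.0729 + 0.0004 = 0.3142
B_Less = 1 / 0.3142 = 3.1827
Σp_Whitᵢ² = 0.20² + 0.14² + 0.13² + 0.25² + 0.28² = 0.0400 + 0.0196 + 0.0169 + 0.0625 + 0.0784 = 0.2174
B_Whit = 1 / 0.2174 = 4.5998
Σp_Blacᵢ² = 0.27² + 0.26² + 0.10² + 0.02² + 0.35² = 0.0729 + 0.0676 + 0.0100 + 0.0004 + 0.1225 = 0.2734
B_Blac = 1 / 0.2734 = 3.6576
Highest B → broadest niche (most generalist): Whitethroat (B = 4.60).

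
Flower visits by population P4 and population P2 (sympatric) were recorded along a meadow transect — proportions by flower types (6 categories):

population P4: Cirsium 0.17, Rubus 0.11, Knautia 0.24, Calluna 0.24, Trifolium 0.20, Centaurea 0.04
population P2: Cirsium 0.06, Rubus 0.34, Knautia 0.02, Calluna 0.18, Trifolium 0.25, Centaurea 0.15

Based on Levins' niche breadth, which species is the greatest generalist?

population P4

Σp_P4ᵢ² = 0.17² + 0.11² + 0.24² + 0.24² + 0.20² + 0.04² = 0.0289 + 0.0121 + 0.0576 + 0.0576 + 0.0400 + 0.0016 = 0.1978
B_P4 = 1 / 0.1978 = 5.0556
Σp_P2ᵢ² = 0.06² + 0.34² + 0.02² + 0.18² + 0.25² + 0.15² = 0.0036 + 0.1156 + 0.0004 + 0.0324 + 0.0625 + 0.0225 = 0.2370
B_P2 = 1 / 0.2370 = 4.2194
Highest B → broadest niche (most generalist): population P4 (B = 5.06).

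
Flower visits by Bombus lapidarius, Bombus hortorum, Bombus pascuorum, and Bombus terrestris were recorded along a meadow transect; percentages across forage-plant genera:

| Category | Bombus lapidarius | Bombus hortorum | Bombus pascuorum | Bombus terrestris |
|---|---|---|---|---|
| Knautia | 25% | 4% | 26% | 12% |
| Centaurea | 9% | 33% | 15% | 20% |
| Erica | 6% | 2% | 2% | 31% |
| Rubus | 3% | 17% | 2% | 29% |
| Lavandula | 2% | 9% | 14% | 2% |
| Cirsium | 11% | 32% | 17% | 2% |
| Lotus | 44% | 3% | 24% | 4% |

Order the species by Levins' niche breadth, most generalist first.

Bombus pascuorum > Bombus terrestris > Bombus hortorum > Bombus lapidarius

Convert percentages to proportions (divide by 100).
Σp_lapiᵢ² = 0.25² + 0.09² + 0.06² + 0.03² + 0.02² + 0.11² + 0.44² = 0.0625 + 0.0081 + 0.0036 + 0.0009 + 0.0004 + 0.0121 + 0.1936 = 0.2812
B_lapi = 1 / 0.2812 = 3.5562
Σp_hortᵢ² = 0.04² + 0.33² + 0.02² + 0.17² + 0.09² + 0.32² + 0.03² = 0.0016 + 0.1089 + 0.0004 + 0.0289 + 0.0081 + 0.1024 + 0.0009 = 0.2512
B_hort = 1 / 0.2512 = 3.9809
Σp_pascᵢ² = 0.26² + 0.15² + 0.02² + 0.02² + 0.14² + 0.17² + 0.24² = 0.0676 + 0.0225 + 0.0004 + 0.0004 + 0.0196 + 0.0289 + 0.0576 = 0.1970
B_pasc = 1 / 0.1970 = 5.0761
Σp_terrᵢ² = 0.12² + 0.20² + 0.31² + 0.29² + 0.02² + 0.02² + 0.04² = 0.0144 + 0.0400 + 0.0961 + 0.0841 + 0.0004 + 0.0004 + 0.0016 = 0.2370
B_terr = 1 / 0.2370 = 4.2194
Ranking by B (broadest → narrowest): Bombus pascuorum (5.08) > Bombus terrestris (4.22) > Bombus hortorum (3.98) > Bombus lapidarius (3.56)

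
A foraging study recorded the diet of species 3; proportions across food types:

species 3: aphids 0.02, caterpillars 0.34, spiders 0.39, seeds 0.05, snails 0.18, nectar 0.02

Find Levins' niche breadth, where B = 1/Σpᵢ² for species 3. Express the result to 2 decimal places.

Σpᵢ² = 0.02² + 0.34² + 0.39² + 0.05² + 0.18² + 0.02² = 0.0004 + 0.1156 + 0.1521 + 0.0025 + 0.0324 + 0.0004 = 0.3034
B = 1 / 0.3034 = 3.2960

3.30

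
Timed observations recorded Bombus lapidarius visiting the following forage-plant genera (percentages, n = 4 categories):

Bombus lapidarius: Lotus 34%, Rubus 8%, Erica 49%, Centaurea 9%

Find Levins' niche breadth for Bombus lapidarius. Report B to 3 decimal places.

2.701

Convert percentages to proportions (divide by 100).
Σpᵢ² = 0.34² + 0.08² + 0.49² + 0.09² = 0.1156 + 0.0064 + 0.2401 + 0.0081 = 0.3702
B = 1 / 0.3702 = 2.70124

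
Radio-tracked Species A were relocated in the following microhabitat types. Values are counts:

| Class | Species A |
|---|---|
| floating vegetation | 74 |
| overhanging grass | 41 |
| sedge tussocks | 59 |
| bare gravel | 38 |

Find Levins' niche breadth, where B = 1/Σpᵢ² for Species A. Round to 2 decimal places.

3.72

Proportions for Species A (n=212): 74/212=0.3491, 41/212=0.1934, 59/212=0.2783, 38/212=0.1792
Σpᵢ² = 0.3491² + 0.1934² + 0.2783² + 0.1792² = 0.121871 + 0.037404 + 0.077451 + 0.032113 = 0.268839
B = 1 / 0.268839 = 3.7197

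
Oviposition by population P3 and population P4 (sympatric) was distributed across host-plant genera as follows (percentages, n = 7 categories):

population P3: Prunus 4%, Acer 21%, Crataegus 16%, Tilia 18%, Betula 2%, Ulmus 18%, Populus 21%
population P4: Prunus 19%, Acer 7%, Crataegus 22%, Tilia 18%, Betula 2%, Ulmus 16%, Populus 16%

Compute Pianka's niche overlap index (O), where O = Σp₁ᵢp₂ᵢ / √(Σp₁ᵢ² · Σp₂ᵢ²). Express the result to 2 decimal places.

Convert percentages to proportions (divide by 100).
Σ p₁ᵢp₂ᵢ = 0.0076 + 0.0147 + 0.0352 + 0.0324 + 0.0004 + 0.0288 + 0.0336 = 0.1527
Σp_1ᵢ² = 0.04² + 0.21² + 0.16² + 0.18² + 0.02² + 0.18² + 0.21² = 0.0016 + 0.0441 + 0.0256 + 0.0324 + 0.0004 + 0.0324 + 0.0441 = 0.1806
Σp_2ᵢ² = 0.19² + 0.07² + 0.22² + 0.18² + 0.02² + 0.16² + 0.16² = 0.0361 + 0.0049 + 0.0484 + 0.0324 + 0.0004 + 0.0256 + 0.0256 = 0.1734
O = 0.1527 / √(0.1806 × 0.1734) = 0.1527 / 0.17696 = 0.8629

0.86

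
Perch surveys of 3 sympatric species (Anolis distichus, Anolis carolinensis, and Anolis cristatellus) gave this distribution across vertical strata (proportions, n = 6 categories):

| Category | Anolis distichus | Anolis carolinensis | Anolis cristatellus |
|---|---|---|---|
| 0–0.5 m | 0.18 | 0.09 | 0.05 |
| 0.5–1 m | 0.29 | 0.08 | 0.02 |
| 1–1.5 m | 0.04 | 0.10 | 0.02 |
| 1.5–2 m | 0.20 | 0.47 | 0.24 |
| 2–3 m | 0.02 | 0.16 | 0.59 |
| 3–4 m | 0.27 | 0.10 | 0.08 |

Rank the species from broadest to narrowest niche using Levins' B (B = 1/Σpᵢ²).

Anolis distichus > Anolis carolinensis > Anolis cristatellus

Σp_distᵢ² = 0.18² + 0.29² + 0.04² + 0.20² + 0.02² + 0.27² = 0.0324 + 0.0841 + 0.0016 + 0.0400 + 0.0004 + 0.0729 = 0.2314
B_dist = 1 / 0.2314 = 4.3215
Σp_caroᵢ² = 0.09² + 0.08² + 0.10² + 0.47² + 0.16² + 0.10² = 0.0081 + 0.0064 + 0.0100 + 0.2209 + 0.0256 + 0.0100 = 0.2810
B_caro = 1 / 0.2810 = 3.5587
Σp_crisᵢ² = 0.05² + 0.02² + 0.02² + 0.24² + 0.59² + 0.08² = 0.0025 + 0.0004 + 0.0004 + 0.0576 + 0.3481 + 0.0064 = 0.4154
B_cris = 1 / 0.4154 = 2.4073
Ranking by B (broadest → narrowest): Anolis distichus (4.32) > Anolis carolinensis (3.56) > Anolis cristatellus (2.41)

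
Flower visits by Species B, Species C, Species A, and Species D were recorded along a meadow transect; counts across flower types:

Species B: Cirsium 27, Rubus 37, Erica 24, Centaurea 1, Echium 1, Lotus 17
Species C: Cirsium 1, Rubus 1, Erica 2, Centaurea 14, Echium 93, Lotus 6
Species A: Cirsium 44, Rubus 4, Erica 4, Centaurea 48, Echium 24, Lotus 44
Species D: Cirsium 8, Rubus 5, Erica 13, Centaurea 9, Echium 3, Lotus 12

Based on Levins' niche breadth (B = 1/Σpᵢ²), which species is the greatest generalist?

Species D

Proportions for Species B (n=107): 27/107=0.2523, 37/107=0.3458, 24/107=0.2243, 1/107=0.0093, 1/107=0.0093, 17/107=0.1589
Proportions for Species C (n=117): 1/117=0.0085, 1/117=0.0085, 2/117=0.0171, 14/117=0.1197, 93/117=0.7949, 6/117=0.0513
Proportions for Species A (n=168): 44/168=0.2619, 4/168=0.0238, 4/168=0.0238, 48/168=0.2857, 24/168=0.1429, 44/168=0.2619
Proportions for Species D (n=50): 8/50=0.1600, 5/50=0.1000, 13/50=0.2600, 9/50=0.1800, 3/50=0.0600, 12/50=0.2400
Σp_Bᵢ² = 0.2523² + 0.3458² + 0.2243² + 0.0093² + 0.0093² + 0.1589² = 0.063655 + 0.119578 + 0.050310 + 0.000086 + 0.000086 + 0.025249 = 0.258964
B_B = 1 / 0.258964 = 3.8615
Σp_Cᵢ² = 0.0085² + 0.0085² + 0.0171² + 0.1197² + 0.7949² + 0.0513² = 0.000072 + 0.000072 + 0.000292 + 0.014328 + 0.631866 + 0.002632 = 0.649262
B_C = 1 / 0.649262 = 1.5402
Σp_Aᵢ² = 0.2619² + 0.0238² + 0.0238² + 0.2857² + 0.1429² + 0.2619² = 0.068592 + 0.000566 + 0.000566 + 0.081624 + 0.020420 + 0.068592 = 0.240360
B_A = 1 / 0.240360 = 4.1604
Σp_Dᵢ² = 0.1600² + 0.1000² + 0.2600² + 0.1800² + 0.0600² + 0.2400² = 0.025600 + 0.010000 + 0.067600 + 0.032400 + 0.003600 + 0.057600 = 0.196800
B_D = 1 / 0.196800 = 5.0813
Highest B → broadest niche (most generalist): Species D (B = 5.08).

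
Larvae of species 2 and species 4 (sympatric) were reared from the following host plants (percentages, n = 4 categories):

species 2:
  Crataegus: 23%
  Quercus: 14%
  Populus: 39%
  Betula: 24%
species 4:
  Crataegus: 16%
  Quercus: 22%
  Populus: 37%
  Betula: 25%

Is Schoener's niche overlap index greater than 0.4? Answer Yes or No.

Yes

Convert percentages to proportions (divide by 100).
Σ|p₁ᵢ − p₂ᵢ| = 0.07 + 0.08 + 0.02 + 0.01 = 0.18
D = 1 − ½ × 0.18 = 1 − 0.090 = 0.9100
D = 0.9100 > 0.4 → Yes.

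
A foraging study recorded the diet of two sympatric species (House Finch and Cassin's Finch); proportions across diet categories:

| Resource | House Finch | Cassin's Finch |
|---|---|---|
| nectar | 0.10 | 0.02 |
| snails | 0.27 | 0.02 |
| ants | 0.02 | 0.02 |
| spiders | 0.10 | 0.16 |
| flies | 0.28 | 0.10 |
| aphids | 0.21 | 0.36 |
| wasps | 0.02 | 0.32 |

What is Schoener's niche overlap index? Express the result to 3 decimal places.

Σ|p₁ᵢ − p₂ᵢ| = 0.08 + 0.25 + 0.00 + 0.06 + 0.18 + 0.15 + 0.30 = 1.02
D = 1 − ½ × 1.02 = 1 − 0.510 = 0.49000

0.490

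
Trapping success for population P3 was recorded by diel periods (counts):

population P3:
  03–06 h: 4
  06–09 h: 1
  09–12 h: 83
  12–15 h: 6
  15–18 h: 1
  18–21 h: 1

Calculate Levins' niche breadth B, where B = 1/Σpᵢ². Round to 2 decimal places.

1.33

Proportions for population P3 (n=96): 4/96=0.0417, 1/96=0.0104, 83/96=0.8646, 6/96=0.0625, 1/96=0.0104, 1/96=0.0104
Σpᵢ² = 0.0417² + 0.0104² + 0.8646² + 0.0625² + 0.0104² + 0.0104² = 0.001739 + 0.000108 + 0.747533 + 0.003906 + 0.000108 + 0.000108 = 0.753502
B = 1 / 0.753502 = 1.3271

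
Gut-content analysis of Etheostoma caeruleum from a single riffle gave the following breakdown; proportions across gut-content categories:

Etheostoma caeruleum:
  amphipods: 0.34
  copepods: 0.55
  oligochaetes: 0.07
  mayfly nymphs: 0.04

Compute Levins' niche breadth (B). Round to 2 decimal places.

2.36

Σpᵢ² = 0.34² + 0.55² + 0.07² + 0.04² = 0.1156 + 0.3025 + 0.0049 + 0.0016 = 0.4246
B = 1 / 0.4246 = 2.3552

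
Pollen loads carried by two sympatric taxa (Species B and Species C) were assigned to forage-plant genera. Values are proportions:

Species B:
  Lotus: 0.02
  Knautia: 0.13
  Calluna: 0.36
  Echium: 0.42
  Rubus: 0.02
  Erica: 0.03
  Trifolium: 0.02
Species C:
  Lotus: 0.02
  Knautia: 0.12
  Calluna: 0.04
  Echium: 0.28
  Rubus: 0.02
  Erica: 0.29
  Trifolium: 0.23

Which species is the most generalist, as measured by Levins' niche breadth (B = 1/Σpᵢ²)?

Species C

Σp_Bᵢ² = 0.02² + 0.13² + 0.36² + 0.42² + 0.02² + 0.03² + 0.02² = 0.0004 + 0.0169 + 0.1296 + 0.1764 + 0.0004 + 0.0009 + 0.0004 = 0.3250
B_B = 1 / 0.3250 = 3.0769
Σp_Cᵢ² = 0.02² + 0.12² + 0.04² + 0.28² + 0.02² + 0.29² + 0.23² = 0.0004 + 0.0144 + 0.0016 + 0.0784 + 0.0004 + 0.0841 + 0.0529 = 0.2322
B_C = 1 / 0.2322 = 4.3066
Highest B → broadest niche (most generalist): Species C (B = 4.31).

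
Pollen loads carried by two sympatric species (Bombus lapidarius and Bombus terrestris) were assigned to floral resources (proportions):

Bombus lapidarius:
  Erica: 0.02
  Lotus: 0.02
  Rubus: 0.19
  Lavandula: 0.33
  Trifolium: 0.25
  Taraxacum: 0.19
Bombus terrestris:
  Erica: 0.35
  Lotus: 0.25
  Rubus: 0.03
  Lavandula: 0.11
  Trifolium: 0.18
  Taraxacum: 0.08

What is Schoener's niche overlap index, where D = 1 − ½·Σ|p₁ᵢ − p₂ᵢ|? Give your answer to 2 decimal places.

Σ|p₁ᵢ − p₂ᵢ| = 0.33 + 0.23 + 0.16 + 0.22 + 0.07 + 0.11 = 1.12
D = 1 − ½ × 1.12 = 1 − 0.560 = 0.4400

0.44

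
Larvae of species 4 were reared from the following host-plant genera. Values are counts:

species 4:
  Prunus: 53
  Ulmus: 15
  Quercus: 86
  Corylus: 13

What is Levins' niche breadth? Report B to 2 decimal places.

2.63

Proportions for species 4 (n=167): 53/167=0.3174, 15/167=0.0898, 86/167=0.5150, 13/167=0.0778
Σpᵢ² = 0.3174² + 0.0898² + 0.5150² + 0.0778² = 0.100743 + 0.008064 + 0.265225 + 0.006053 = 0.380085
B = 1 / 0.380085 = 2.6310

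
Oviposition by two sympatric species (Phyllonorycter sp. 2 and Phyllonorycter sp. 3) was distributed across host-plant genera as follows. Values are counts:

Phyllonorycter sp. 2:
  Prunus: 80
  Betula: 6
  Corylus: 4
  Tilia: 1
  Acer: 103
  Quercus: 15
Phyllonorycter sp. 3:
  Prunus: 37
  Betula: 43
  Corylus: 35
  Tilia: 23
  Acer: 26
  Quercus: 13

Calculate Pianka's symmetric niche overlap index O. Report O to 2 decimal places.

Proportions for Phyllonorycter sp. 2 (n=209): 80/209=0.3828, 6/209=0.0287, 4/209=0.0191, 1/209=0.0048, 103/209=0.4928, 15/209=0.0718
Proportions for Phyllonorycter sp. 3 (n=177): 37/177=0.2090, 43/177=0.2429, 35/177=0.1977, 23/177=0.1299, 26/177=0.1469, 13/177=0.0734
Σ p₁ᵢp₂ᵢ = 0.080005 + 0.006971 + 0.003776 + 0.000624 + 0.072392 + 0.005270 = 0.169038
Σp_1ᵢ² = 0.3828² + 0.0287² + 0.0191² + 0.0048² + 0.4928² + 0.0718² = 0.146536 + 0.000824 + 0.000365 + 0.000023 + 0.242852 + 0.005155 = 0.395755
Σp_2ᵢ² = 0.2090² + 0.2429² + 0.1977² + 0.1299² + 0.1469² + 0.0734² = 0.043681 + 0.059000 + 0.039085 + 0.016874 + 0.021580 + 0.005388 = 0.185608
O = 0.169038 / √(0.395755 × 0.185608) = 0.169038 / 0.2710264 = 0.6237

0.62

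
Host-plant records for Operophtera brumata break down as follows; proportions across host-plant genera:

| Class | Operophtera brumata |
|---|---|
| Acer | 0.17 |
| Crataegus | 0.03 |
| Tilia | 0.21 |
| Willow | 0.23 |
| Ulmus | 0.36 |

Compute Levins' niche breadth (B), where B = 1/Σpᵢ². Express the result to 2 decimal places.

Σpᵢ² = 0.17² + 0.03² + 0.21² + 0.23² + 0.36² = 0.0289 + 0.0009 + 0.0441 + 0.0529 + 0.1296 = 0.2564
B = 1 / 0.2564 = 3.9002

3.90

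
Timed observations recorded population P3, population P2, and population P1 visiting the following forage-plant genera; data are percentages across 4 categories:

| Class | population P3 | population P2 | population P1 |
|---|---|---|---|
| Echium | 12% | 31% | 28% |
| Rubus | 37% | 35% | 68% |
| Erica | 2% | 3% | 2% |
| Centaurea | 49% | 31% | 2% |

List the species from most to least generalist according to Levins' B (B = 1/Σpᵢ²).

population P2 > population P3 > population P1

Convert percentages to proportions (divide by 100).
Σp_P3ᵢ² = 0.12² + 0.37² + 0.02² + 0.49² = 0.0144 + 0.1369 + 0.0004 + 0.2401 = 0.3918
B_P3 = 1 / 0.3918 = 2.5523
Σp_P2ᵢ² = 0.31² + 0.35² + 0.03² + 0.31² = 0.0961 + 0.1225 + 0.0009 + 0.0961 = 0.3156
B_P2 = 1 / 0.3156 = 3.1686
Σp_P1ᵢ² = 0.28² + 0.68² + 0.02² + 0.02² = 0.0784 + 0.4624 + 0.0004 + 0.0004 = 0.5416
B_P1 = 1 / 0.5416 = 1.8464
Ranking by B (broadest → narrowest): population P2 (3.17) > population P3 (2.55) > population P1 (1.85)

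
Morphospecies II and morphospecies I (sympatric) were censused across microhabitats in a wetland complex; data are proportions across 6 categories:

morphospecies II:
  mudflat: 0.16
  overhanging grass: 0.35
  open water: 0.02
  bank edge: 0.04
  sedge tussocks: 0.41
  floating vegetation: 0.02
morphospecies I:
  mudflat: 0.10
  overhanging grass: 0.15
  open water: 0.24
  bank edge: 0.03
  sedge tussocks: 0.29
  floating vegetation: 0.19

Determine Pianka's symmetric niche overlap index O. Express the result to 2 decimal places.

Σ p₁ᵢp₂ᵢ = 0.0160 + 0.0525 + 0.0048 + 0.0012 + 0.1189 + 0.0038 = 0.1972
Σp_1ᵢ² = 0.16² + 0.35² + 0.02² + 0.04² + 0.41² + 0.02² = 0.0256 + 0.1225 + 0.0004 + 0.0016 + 0.1681 + 0.0004 = 0.3186
Σp_2ᵢ² = 0.10² + 0.15² + 0.24² + 0.03² + 0.29² + 0.19² = 0.0100 + 0.0225 + 0.0576 + 0.0009 + 0.0841 + 0.0361 = 0.2112
O = 0.1972 / √(0.3186 × 0.2112) = 0.1972 / 0.25940 = 0.7602

0.76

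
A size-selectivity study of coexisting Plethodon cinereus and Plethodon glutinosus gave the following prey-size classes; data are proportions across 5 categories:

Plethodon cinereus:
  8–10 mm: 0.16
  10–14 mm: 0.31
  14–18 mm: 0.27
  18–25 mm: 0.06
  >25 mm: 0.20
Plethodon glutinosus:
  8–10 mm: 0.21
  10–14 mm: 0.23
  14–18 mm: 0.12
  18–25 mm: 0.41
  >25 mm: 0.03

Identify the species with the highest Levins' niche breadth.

Plethodon cinereus

Σp_cineᵢ² = 0.16² + 0.31² + 0.27² + 0.06² + 0.20² = 0.0256 + 0.0961 + 0.0729 + 0.0036 + 0.0400 = 0.2382
B_cine = 1 / 0.2382 = 4.1982
Σp_glutᵢ² = 0.21² + 0.23² + 0.12² + 0.41² + 0.03² = 0.0441 + 0.0529 + 0.0144 + 0.1681 + 0.0009 = 0.2804
B_glut = 1 / 0.2804 = 3.5663
Highest B → broadest niche (most generalist): Plethodon cinereus (B = 4.20).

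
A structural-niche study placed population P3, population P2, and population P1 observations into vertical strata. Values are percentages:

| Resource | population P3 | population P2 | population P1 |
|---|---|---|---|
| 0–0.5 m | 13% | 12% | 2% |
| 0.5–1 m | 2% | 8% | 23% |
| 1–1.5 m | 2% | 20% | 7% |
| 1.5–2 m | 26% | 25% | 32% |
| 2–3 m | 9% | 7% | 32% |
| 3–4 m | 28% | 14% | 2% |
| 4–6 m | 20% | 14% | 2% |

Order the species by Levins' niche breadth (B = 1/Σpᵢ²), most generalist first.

population P2 > population P3 > population P1

Convert percentages to proportions (divide by 100).
Σp_P3ᵢ² = 0.13² + 0.02² + 0.02² + 0.26² + 0.09² + 0.28² + 0.20² = 0.0169 + 0.0004 + 0.0004 + 0.0676 + 0.0081 + 0.0784 + 0.0400 = 0.2118
B_P3 = 1 / 0.2118 = 4.7214
Σp_P2ᵢ² = 0.12² + 0.08² + 0.20² + 0.25² + 0.07² + 0.14² + 0.14² = 0.0144 + 0.0064 + 0.0400 + 0.0625 + 0.0049 + 0.0196 + 0.0196 = 0.1674
B_P2 = 1 / 0.1674 = 5.9737
Σp_P1ᵢ² = 0.02² + 0.23² + 0.07² + 0.32² + 0.32² + 0.02² + 0.02² = 0.0004 + 0.0529 + 0.0049 + 0.1024 + 0.1024 + 0.0004 + 0.0004 = 0.2638
B_P1 = 1 / 0.2638 = 3.7908
Ranking by B (broadest → narrowest): population P2 (5.97) > population P3 (4.72) > population P1 (3.79)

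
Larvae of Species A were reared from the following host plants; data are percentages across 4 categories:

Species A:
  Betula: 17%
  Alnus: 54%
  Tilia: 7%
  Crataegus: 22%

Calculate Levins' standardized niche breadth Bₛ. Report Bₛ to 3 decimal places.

0.558

Convert percentages to proportions (divide by 100).
Σpᵢ² = 0.17² + 0.54² + 0.07² + 0.22² = 0.0289 + 0.2916 + 0.0049 + 0.0484 = 0.3738
B = 1 / 0.3738 = 2.67523
Bₛ = (B − 1)/(n − 1) = (2.67523 − 1)/(4 − 1) = 1.67523/3 = 0.55841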